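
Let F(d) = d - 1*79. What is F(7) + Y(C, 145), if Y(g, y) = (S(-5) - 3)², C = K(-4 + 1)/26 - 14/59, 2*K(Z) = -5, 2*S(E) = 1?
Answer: -263/4 ≈ -65.750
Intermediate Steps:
S(E) = ½ (S(E) = (½)*1 = ½)
K(Z) = -5/2 (K(Z) = (½)*(-5) = -5/2)
C = -1023/3068 (C = -5/2/26 - 14/59 = -5/2*1/26 - 14*1/59 = -5/52 - 14/59 = -1023/3068 ≈ -0.33344)
F(d) = -79 + d (F(d) = d - 79 = -79 + d)
Y(g, y) = 25/4 (Y(g, y) = (½ - 3)² = (-5/2)² = 25/4)
F(7) + Y(C, 145) = (-79 + 7) + 25/4 = -72 + 25/4 = -263/4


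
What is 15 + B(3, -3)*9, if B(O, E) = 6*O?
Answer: 177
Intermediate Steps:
15 + B(3, -3)*9 = 15 + (6*3)*9 = 15 + 18*9 = 15 + 162 = 177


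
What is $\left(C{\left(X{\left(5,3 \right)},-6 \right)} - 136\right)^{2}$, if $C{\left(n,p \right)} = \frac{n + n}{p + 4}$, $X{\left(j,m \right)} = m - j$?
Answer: $17956$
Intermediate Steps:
$C{\left(n,p \right)} = \frac{2 n}{4 + p}$
$\left(C{\left(X{\left(5,3 \right)},-6 \right)} - 136\right)^{2} = \left(\frac{2 \left(3 - 5\right)}{4 - 6} - 136\right)^{2} = \left(\frac{2 \left(3 - 5\right)}{-2} - 136\right)^{2} = \left(2 \left(-2\right) \left(- \frac{1}{2}\right) - 136\right)^{2} = \left(2 - 136\right)^{2} = \left(-134\right)^{2} = 17956$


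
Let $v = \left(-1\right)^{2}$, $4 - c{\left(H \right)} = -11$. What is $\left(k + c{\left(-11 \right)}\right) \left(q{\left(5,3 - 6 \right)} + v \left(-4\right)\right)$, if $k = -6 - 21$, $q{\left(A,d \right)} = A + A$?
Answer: $-72$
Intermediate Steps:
$c{\left(H \right)} = 15$ ($c{\left(H \right)} = 4 - -11 = 4 + 11 = 15$)
$q{\left(A,d \right)} = 2 A$
$k = -27$ ($k = -6 - 21 = -27$)
$v = 1$
$\left(k + c{\left(-11 \right)}\right) \left(q{\left(5,3 - 6 \right)} + v \left(-4\right)\right) = \left(-27 + 15\right) \left(2 \cdot 5 + 1 \left(-4\right)\right) = - 12 \left(10 - 4\right) = \left(-12\right) 6 = -72$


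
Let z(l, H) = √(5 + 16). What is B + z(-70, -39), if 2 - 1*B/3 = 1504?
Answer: -4506 + √21 ≈ -4501.4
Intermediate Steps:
B = -4506 (B = 6 - 3*1504 = 6 - 4512 = -4506)
z(l, H) = √21
B + z(-70, -39) = -4506 + √21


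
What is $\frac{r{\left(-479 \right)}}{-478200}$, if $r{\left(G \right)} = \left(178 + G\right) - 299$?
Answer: $\frac{1}{797} \approx 0.0012547$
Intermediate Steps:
$r{\left(G \right)} = -121 + G$
$\frac{r{\left(-479 \right)}}{-478200} = \frac{-121 - 479}{-478200} = \left(-600\right) \left(- \frac{1}{478200}\right) = \frac{1}{797}$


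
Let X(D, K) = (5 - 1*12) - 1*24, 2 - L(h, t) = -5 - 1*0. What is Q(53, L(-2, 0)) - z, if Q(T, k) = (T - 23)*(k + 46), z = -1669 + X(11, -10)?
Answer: 3290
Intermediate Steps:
L(h, t) = 7 (L(h, t) = 2 - (-5 - 1*0) = 2 - (-5 + 0) = 2 - 1*(-5) = 2 + 5 = 7)
X(D, K) = -31 (X(D, K) = (5 - 12) - 24 = -7 - 24 = -31)
z = -1700 (z = -1669 - 31 = -1700)
Q(T, k) = (-23 + T)*(46 + k)
Q(53, L(-2, 0)) - z = (-1058 - 23*7 + 46*53 + 53*7) - 1*(-1700) = (-1058 - 161 + 2438 + 371) + 1700 = 1590 + 1700 = 3290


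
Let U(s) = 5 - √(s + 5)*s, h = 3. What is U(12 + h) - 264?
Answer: -259 - 30*√5 ≈ -326.08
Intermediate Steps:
U(s) = 5 - s*√(5 + s) (U(s) = 5 - √(5 + s)*s = 5 - s*√(5 + s))
U(12 + h) - 264 = (5 - (12 + 3)*√(5 + (12 + 3))) - 264 = (5 - 1*15*√(5 + 15)) - 264 = (5 - 1*15*√20) - 264 = (5 - 1*15*2*√5) - 264 = (5 - 30*√5) - 264 = -259 - 30*√5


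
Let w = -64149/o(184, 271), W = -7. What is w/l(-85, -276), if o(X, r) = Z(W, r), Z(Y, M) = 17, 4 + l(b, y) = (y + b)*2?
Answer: 21383/4114 ≈ 5.1976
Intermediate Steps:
l(b, y) = -4 + 2*b + 2*y (l(b, y) = -4 + (y + b)*2 = -4 + (b + y)*2 = -4 + (2*b + 2*y) = -4 + 2*b + 2*y)
o(X, r) = 17
w = -64149/17 ≈ -3773.5
w/l(-85, -276) = -64149/(17*(-4 + 2*(-85) + 2*(-276))) = -64149/(17*(-4 - 170 - 552)) = -64149/17/(-726) = -64149/17*(-1/726) = 21383/4114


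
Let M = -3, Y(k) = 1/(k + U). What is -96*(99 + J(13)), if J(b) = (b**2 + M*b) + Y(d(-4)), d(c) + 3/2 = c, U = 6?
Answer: -22176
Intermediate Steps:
d(c) = -3/2 + c
Y(k) = 1/(6 + k) (Y(k) = 1/(k + 6) = 1/(6 + k))
J(b) = 2 + b**2 - 3*b (J(b) = (b**2 - 3*b) + 1/(6 + (-3/2 - 4)) = (b**2 - 3*b) + 1/(6 - 11/2) = (b**2 - 3*b) + 1/(1/2) = (b**2 - 3*b) + 2 = 2 + b**2 - 3*b)
-96*(99 + J(13)) = -96*(99 + (2 + 13**2 - 3*13)) = -96*(99 + (2 + 169 - 39)) = -96*(99 + 132) = -96*231 = -22176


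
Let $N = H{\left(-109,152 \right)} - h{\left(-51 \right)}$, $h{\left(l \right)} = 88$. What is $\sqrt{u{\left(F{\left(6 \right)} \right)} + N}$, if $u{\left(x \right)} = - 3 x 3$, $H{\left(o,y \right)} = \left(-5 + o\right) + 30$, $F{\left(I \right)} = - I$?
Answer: $i \sqrt{118} \approx 10.863 i$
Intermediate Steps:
$H{\left(o,y \right)} = 25 + o$
$u{\left(x \right)} = - 9 x$
$N = -172$ ($N = \left(25 - 109\right) - 88 = -84 - 88 = -172$)
$\sqrt{u{\left(F{\left(6 \right)} \right)} + N} = \sqrt{- 9 \left(\left(-1\right) 6\right) - 172} = \sqrt{\left(-9\right) \left(-6\right) - 172} = \sqrt{54 - 172} = \sqrt{-118} = i \sqrt{118}$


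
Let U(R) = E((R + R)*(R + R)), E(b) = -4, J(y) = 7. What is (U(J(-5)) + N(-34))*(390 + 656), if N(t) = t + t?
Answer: -75312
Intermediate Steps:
N(t) = 2*t
U(R) = -4
(U(J(-5)) + N(-34))*(390 + 656) = (-4 + 2*(-34))*(390 + 656) = (-4 - 68)*1046 = -72*1046 = -75312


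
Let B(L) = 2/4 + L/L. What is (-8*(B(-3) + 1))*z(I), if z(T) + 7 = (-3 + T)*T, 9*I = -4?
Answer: 8860/81 ≈ 109.38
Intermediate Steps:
I = -4/9 (I = (1/9)*(-4) = -4/9 ≈ -0.44444)
B(L) = 3/2 (B(L) = 2*(1/4) + 1 = 1/2 + 1 = 3/2)
z(T) = -7 + T*(-3 + T) (z(T) = -7 + (-3 + T)*T = -7 + T*(-3 + T))
(-8*(B(-3) + 1))*z(I) = (-8*(3/2 + 1))*(-7 + (-4/9)**2 - 3*(-4/9)) = (-8*5/2)*(-7 + 16/81 + 4/3) = -20*(-443/81) = 8860/81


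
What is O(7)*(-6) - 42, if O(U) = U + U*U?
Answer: -378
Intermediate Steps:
O(U) = U + U**2
O(7)*(-6) - 42 = (7*(1 + 7))*(-6) - 42 = (7*8)*(-6) - 42 = 56*(-6) - 42 = -336 - 42 = -378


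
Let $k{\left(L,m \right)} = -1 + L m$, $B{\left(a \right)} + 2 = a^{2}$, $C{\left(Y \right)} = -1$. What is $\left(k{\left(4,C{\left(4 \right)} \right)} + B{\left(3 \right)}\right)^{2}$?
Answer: $4$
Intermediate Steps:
$B{\left(a \right)} = -2 + a^{2}$
$\left(k{\left(4,C{\left(4 \right)} \right)} + B{\left(3 \right)}\right)^{2} = \left(\left(-1 + 4 \left(-1\right)\right) - \left(2 - 3^{2}\right)\right)^{2} = \left(\left(-1 - 4\right) + \left(-2 + 9\right)\right)^{2} = \left(-5 + 7\right)^{2} = 2^{2} = 4$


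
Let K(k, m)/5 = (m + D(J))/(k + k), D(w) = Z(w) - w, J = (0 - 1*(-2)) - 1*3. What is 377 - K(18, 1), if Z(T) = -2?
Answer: 377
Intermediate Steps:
J = -1 (J = (0 + 2) - 3 = 2 - 3 = -1)
D(w) = -2 - w
K(k, m) = 5*(-1 + m)/(2*k) (K(k, m) = 5*((m + (-2 - 1*(-1)))/(k + k)) = 5*((m + (-2 + 1))/((2*k))) = 5*((m - 1)*(1/(2*k))) = 5*((-1 + m)*(1/(2*k))) = 5*((-1 + m)/(2*k)) = 5*(-1 + m)/(2*k))
377 - K(18, 1) = 377 - 5*(-1 + 1)/(2*18) = 377 - 5*0/(2*18) = 377 - 1*0 = 377 + 0 = 377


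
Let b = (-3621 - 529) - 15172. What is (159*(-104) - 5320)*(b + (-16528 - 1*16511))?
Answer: 1144402016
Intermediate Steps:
b = -19322 (b = -4150 - 15172 = -19322)
(159*(-104) - 5320)*(b + (-16528 - 1*16511)) = (159*(-104) - 5320)*(-19322 + (-16528 - 1*16511)) = (-16536 - 5320)*(-19322 + (-16528 - 16511)) = -21856*(-19322 - 33039) = -21856*(-52361) = 1144402016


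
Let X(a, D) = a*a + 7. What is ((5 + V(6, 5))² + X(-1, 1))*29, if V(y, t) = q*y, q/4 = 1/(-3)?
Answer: 493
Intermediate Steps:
q = -4/3 (q = 4/(-3) = 4*(-⅓) = -4/3 ≈ -1.3333)
V(y, t) = -4*y/3
X(a, D) = 7 + a² (X(a, D) = a² + 7 = 7 + a²)
((5 + V(6, 5))² + X(-1, 1))*29 = ((5 - 4/3*6)² + (7 + (-1)²))*29 = ((5 - 8)² + (7 + 1))*29 = ((-3)² + 8)*29 = (9 + 8)*29 = 17*29 = 493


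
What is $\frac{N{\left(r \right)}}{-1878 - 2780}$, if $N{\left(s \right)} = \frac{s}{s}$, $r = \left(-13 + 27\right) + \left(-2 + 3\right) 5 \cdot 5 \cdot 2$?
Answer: $- \frac{1}{4658} \approx -0.00021468$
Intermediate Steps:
$r = 64$ ($r = 14 + 1 \cdot 25 \cdot 2 = 14 + 1 \cdot 50 = 14 + 50 = 64$)
$N{\left(s \right)} = 1$
$\frac{N{\left(r \right)}}{-1878 - 2780} = 1 \frac{1}{-1878 - 2780} = 1 \frac{1}{-4658} = 1 \left(- \frac{1}{4658}\right) = - \frac{1}{4658}$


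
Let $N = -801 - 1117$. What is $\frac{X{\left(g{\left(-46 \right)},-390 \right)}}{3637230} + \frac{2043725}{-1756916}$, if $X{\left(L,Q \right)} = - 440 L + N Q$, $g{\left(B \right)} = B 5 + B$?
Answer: $- \frac{196864323213}{213010252756} \approx -0.9242$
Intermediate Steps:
$N = -1918$
$g{\left(B \right)} = 6 B$ ($g{\left(B \right)} = 5 B + B = 6 B$)
$X{\left(L,Q \right)} = - 1918 Q - 440 L$ ($X{\left(L,Q \right)} = - 440 L - 1918 Q = - 1918 Q - 440 L$)
$\frac{X{\left(g{\left(-46 \right)},-390 \right)}}{3637230} + \frac{2043725}{-1756916} = \frac{\left(-1918\right) \left(-390\right) - 440 \cdot 6 \left(-46\right)}{3637230} + \frac{2043725}{-1756916} = \left(748020 - -121440\right) \frac{1}{3637230} + 2043725 \left(- \frac{1}{1756916}\right) = \left(748020 + 121440\right) \frac{1}{3637230} - \frac{2043725}{1756916} = 869460 \cdot \frac{1}{3637230} - \frac{2043725}{1756916} = \frac{28982}{121241} - \frac{2043725}{1756916} = - \frac{196864323213}{213010252756}$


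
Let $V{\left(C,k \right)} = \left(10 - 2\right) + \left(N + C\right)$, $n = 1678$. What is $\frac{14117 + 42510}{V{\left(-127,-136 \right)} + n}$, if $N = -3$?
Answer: $\frac{56627}{1556} \approx 36.393$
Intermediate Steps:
$V{\left(C,k \right)} = 5 + C$ ($V{\left(C,k \right)} = \left(10 - 2\right) + \left(-3 + C\right) = 8 + \left(-3 + C\right) = 5 + C$)
$\frac{14117 + 42510}{V{\left(-127,-136 \right)} + n} = \frac{14117 + 42510}{\left(5 - 127\right) + 1678} = \frac{56627}{-122 + 1678} = \frac{56627}{1556}$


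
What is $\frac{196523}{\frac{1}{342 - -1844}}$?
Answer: $429599278$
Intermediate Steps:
$\frac{196523}{\frac{1}{342 - -1844}} = \frac{196523}{\frac{1}{342 + 1844}} = \frac{196523}{\frac{1}{2186}} = 196523 \frac{1}{\frac{1}{2186}} = 196523 \cdot 2186 = 429599278$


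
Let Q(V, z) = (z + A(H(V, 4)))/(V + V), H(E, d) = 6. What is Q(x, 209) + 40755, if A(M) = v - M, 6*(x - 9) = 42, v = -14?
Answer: 1304349/32 ≈ 40761.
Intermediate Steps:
x = 16 (x = 9 + (⅙)*42 = 9 + 7 = 16)
A(M) = -14 - M
Q(V, z) = (-20 + z)/(2*V) (Q(V, z) = (z + (-14 - 1*6))/(V + V) = (z + (-14 - 6))/((2*V)) = (z - 20)*(1/(2*V)) = (-20 + z)*(1/(2*V)) = (-20 + z)/(2*V))
Q(x, 209) + 40755 = (½)*(-20 + 209)/16 + 40755 = (½)*(1/16)*189 + 40755 = 189/32 + 40755 = 1304349/32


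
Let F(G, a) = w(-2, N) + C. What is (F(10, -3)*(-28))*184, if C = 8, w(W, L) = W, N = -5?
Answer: -30912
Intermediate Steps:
F(G, a) = 6 (F(G, a) = -2 + 8 = 6)
(F(10, -3)*(-28))*184 = (6*(-28))*184 = -168*184 = -30912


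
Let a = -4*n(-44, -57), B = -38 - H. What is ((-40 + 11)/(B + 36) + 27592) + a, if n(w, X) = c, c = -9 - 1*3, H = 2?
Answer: 110589/4 ≈ 27647.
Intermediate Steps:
B = -40 (B = -38 - 1*2 = -38 - 2 = -40)
c = -12 (c = -9 - 3 = -12)
n(w, X) = -12
a = 48 (a = -4*(-12) = 48)
((-40 + 11)/(B + 36) + 27592) + a = ((-40 + 11)/(-40 + 36) + 27592) + 48 = (-29/(-4) + 27592) + 48 = (-1/4*(-29) + 27592) + 48 = (29/4 + 27592) + 48 = 110397/4 + 48 = 110589/4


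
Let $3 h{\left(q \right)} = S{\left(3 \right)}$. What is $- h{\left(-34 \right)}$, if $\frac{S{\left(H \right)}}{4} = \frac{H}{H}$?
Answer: $- \frac{4}{3} \approx -1.3333$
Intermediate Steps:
$S{\left(H \right)} = 4$ ($S{\left(H \right)} = 4 \frac{H}{H} = 4 \cdot 1 = 4$)
$h{\left(q \right)} = \frac{4}{3}$ ($h{\left(q \right)} = \frac{1}{3} \cdot 4 = \frac{4}{3}$)
$- h{\left(-34 \right)} = \left(-1\right) \frac{4}{3} = - \frac{4}{3}$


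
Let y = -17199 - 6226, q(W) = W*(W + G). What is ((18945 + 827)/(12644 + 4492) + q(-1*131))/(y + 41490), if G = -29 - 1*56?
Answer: 121225007/77390460 ≈ 1.5664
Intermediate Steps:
G = -85 (G = -29 - 56 = -85)
q(W) = W*(-85 + W) (q(W) = W*(W - 85) = W*(-85 + W))
y = -23425
((18945 + 827)/(12644 + 4492) + q(-1*131))/(y + 41490) = ((18945 + 827)/(12644 + 4492) + (-1*131)*(-85 - 1*131))/(-23425 + 41490) = (19772/17136 - 131*(-85 - 131))/18065 = (19772*(1/17136) - 131*(-216))*(1/18065) = (4943/4284 + 28296)*(1/18065) = (121225007/4284)*(1/18065) = 121225007/77390460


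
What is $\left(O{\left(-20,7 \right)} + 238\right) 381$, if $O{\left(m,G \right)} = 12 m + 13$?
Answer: $4191$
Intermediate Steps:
$O{\left(m,G \right)} = 13 + 12 m$
$\left(O{\left(-20,7 \right)} + 238\right) 381 = \left(\left(13 + 12 \left(-20\right)\right) + 238\right) 381 = \left(\left(13 - 240\right) + 238\right) 381 = \left(-227 + 238\right) 381 = 11 \cdot 381 = 4191$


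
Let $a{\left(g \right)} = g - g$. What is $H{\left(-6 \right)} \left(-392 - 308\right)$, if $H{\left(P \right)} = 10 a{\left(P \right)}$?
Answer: $0$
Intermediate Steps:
$a{\left(g \right)} = 0$
$H{\left(P \right)} = 0$ ($H{\left(P \right)} = 10 \cdot 0 = 0$)
$H{\left(-6 \right)} \left(-392 - 308\right) = 0 \left(-392 - 308\right) = 0 \left(-700\right) = 0$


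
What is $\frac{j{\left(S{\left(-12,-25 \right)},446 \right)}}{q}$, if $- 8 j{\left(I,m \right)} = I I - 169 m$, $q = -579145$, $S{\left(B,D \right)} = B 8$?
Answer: $- \frac{33079}{2316580} \approx -0.014279$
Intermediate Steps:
$S{\left(B,D \right)} = 8 B$
$j{\left(I,m \right)} = - \frac{I^{2}}{8} + \frac{169 m}{8}$ ($j{\left(I,m \right)} = - \frac{I I - 169 m}{8} = - \frac{I^{2} - 169 m}{8} = - \frac{I^{2}}{8} + \frac{169 m}{8}$)
$\frac{j{\left(S{\left(-12,-25 \right)},446 \right)}}{q} = \frac{- \frac{\left(8 \left(-12\right)\right)^{2}}{8} + \frac{169}{8} \cdot 446}{-579145} = \left(- \frac{\left(-96\right)^{2}}{8} + \frac{37687}{4}\right) \left(- \frac{1}{579145}\right) = \left(\left(- \frac{1}{8}\right) 9216 + \frac{37687}{4}\right) \left(- \frac{1}{579145}\right) = \left(-1152 + \frac{37687}{4}\right) \left(- \frac{1}{579145}\right) = \frac{33079}{4} \left(- \frac{1}{579145}\right) = - \frac{33079}{2316580}$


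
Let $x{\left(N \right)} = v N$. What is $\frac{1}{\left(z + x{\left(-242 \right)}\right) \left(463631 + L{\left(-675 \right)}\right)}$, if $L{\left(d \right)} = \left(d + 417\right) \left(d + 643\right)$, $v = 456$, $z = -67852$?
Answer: $- \frac{1}{84092150948} \approx -1.1892 \cdot 10^{-11}$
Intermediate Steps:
$x{\left(N \right)} = 456 N$
$L{\left(d \right)} = \left(417 + d\right) \left(643 + d\right)$
$\frac{1}{\left(z + x{\left(-242 \right)}\right) \left(463631 + L{\left(-675 \right)}\right)} = \frac{1}{\left(-67852 + 456 \left(-242\right)\right) \left(463631 + \left(268131 + \left(-675\right)^{2} + 1060 \left(-675\right)\right)\right)} = \frac{1}{\left(-67852 - 110352\right) \left(463631 + \left(268131 + 455625 - 715500\right)\right)} = \frac{1}{\left(-178204\right) \left(463631 + 8256\right)} = \frac{1}{\left(-178204\right) 471887} = \frac{1}{-84092150948} = - \frac{1}{84092150948}$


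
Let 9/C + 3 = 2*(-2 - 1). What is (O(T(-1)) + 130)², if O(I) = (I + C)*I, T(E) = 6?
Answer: 25600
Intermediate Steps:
C = -1 (C = 9/(-3 + 2*(-2 - 1)) = 9/(-3 + 2*(-3)) = 9/(-3 - 6) = 9/(-9) = 9*(-⅑) = -1)
O(I) = I*(-1 + I) (O(I) = (I - 1)*I = (-1 + I)*I = I*(-1 + I))
(O(T(-1)) + 130)² = (6*(-1 + 6) + 130)² = (6*5 + 130)² = (30 + 130)² = 160² = 25600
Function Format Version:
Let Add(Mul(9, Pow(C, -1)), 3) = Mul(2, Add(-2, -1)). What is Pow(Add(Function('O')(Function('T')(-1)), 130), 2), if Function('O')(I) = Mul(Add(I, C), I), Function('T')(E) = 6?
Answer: 25600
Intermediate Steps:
C = -1 (C = Mul(9, Pow(Add(-3, Mul(2, Add(-2, -1))), -1)) = Mul(9, Pow(Add(-3, Mul(2, -3)), -1)) = Mul(9, Pow(Add(-3, -6), -1)) = Mul(9, Pow(-9, -1)) = Mul(9, Rational(-1, 9)) = -1)
Function('O')(I) = Mul(I, Add(-1, I)) (Function('O')(I) = Mul(Add(I, -1), I) = Mul(Add(-1, I), I) = Mul(I, Add(-1, I)))
Pow(Add(Function('O')(Function('T')(-1)), 130), 2) = Pow(Add(Mul(6, Add(-1, 6)), 130), 2) = Pow(Add(Mul(6, 5), 130), 2) = Pow(Add(30, 130), 2) = Pow(160, 2) = 25600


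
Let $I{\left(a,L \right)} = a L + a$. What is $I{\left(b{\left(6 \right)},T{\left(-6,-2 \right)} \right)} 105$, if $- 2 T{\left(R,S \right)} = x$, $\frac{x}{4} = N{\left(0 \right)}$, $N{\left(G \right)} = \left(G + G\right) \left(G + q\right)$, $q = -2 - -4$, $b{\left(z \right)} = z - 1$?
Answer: $525$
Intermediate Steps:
$b{\left(z \right)} = -1 + z$
$q = 2$ ($q = -2 + 4 = 2$)
$N{\left(G \right)} = 2 G \left(2 + G\right)$ ($N{\left(G \right)} = \left(G + G\right) \left(G + 2\right) = 2 G \left(2 + G\right)$)
$x = 0$ ($x = 4 \cdot 2 \cdot 0 \left(2 + 0\right) = 4 \cdot 2 \cdot 0 \cdot 2 = 4 \cdot 0 = 0$)
$T{\left(R,S \right)} = 0$ ($T{\left(R,S \right)} = \left(- \frac{1}{2}\right) 0 = 0$)
$I{\left(a,L \right)} = a + L a$ ($I{\left(a,L \right)} = L a + a = a + L a$)
$I{\left(b{\left(6 \right)},T{\left(-6,-2 \right)} \right)} 105 = \left(-1 + 6\right) \left(1 + 0\right) 105 = 5 \cdot 1 \cdot 105 = 5 \cdot 105 = 525$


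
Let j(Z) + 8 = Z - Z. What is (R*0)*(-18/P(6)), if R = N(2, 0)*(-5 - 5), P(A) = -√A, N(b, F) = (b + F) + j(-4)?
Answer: 0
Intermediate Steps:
j(Z) = -8 (j(Z) = -8 + (Z - Z) = -8 + 0 = -8)
N(b, F) = -8 + F + b (N(b, F) = (b + F) - 8 = (F + b) - 8 = -8 + F + b)
R = 60 (R = (-8 + 0 + 2)*(-5 - 5) = -6*(-10) = 60)
(R*0)*(-18/P(6)) = (60*0)*(-18*(-√6/6)) = 0*(-(-3)*√6) = 0*(3*√6) = 0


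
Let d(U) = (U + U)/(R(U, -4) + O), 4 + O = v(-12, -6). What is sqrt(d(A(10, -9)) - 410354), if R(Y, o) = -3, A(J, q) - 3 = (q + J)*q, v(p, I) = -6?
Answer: I*sqrt(69349670)/13 ≈ 640.59*I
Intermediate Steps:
A(J, q) = 3 + q*(J + q) (A(J, q) = 3 + (q + J)*q = 3 + (J + q)*q = 3 + q*(J + q))
O = -10 (O = -4 - 6 = -10)
d(U) = -2*U/13 (d(U) = (U + U)/(-3 - 10) = (2*U)/(-13) = (2*U)*(-1/13) = -2*U/13)
sqrt(d(A(10, -9)) - 410354) = sqrt(-2*(3 + (-9)**2 + 10*(-9))/13 - 410354) = sqrt(-2*(3 + 81 - 90)/13 - 410354) = sqrt(-2/13*(-6) - 410354) = sqrt(12/13 - 410354) = sqrt(-5334590/13) = I*sqrt(69349670)/13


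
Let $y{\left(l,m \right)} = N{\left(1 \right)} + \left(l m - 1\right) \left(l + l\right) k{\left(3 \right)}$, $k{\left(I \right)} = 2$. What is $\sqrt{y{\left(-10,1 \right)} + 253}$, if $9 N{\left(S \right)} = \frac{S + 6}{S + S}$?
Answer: $\frac{\sqrt{24962}}{6} \approx 26.332$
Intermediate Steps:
$N{\left(S \right)} = \frac{6 + S}{18 S}$ ($N{\left(S \right)} = \frac{\left(S + 6\right) \frac{1}{S + S}}{9} = \frac{\left(6 + S\right) \frac{1}{2 S}}{9} = \frac{\frac{1}{2} \frac{1}{S} \left(6 + S\right)}{9} = \frac{6 + S}{18 S}$)
$y{\left(l,m \right)} = \frac{7}{18} + 4 l \left(-1 + l m\right)$ ($y{\left(l,m \right)} = \frac{6 + 1}{18 \cdot 1} + \left(l m - 1\right) \left(l + l\right) 2 = \frac{1}{18} \cdot 1 \cdot 7 + \left(-1 + l m\right) 2 l 2 = \frac{7}{18} + 2 l \left(-1 + l m\right) 2 = \frac{7}{18} + 4 l \left(-1 + l m\right)$)
$\sqrt{y{\left(-10,1 \right)} + 253} = \sqrt{\left(\frac{7}{18} - -40 + 4 \cdot 1 \left(-10\right)^{2}\right) + 253} = \sqrt{\left(\frac{7}{18} + 40 + 4 \cdot 1 \cdot 100\right) + 253} = \sqrt{\left(\frac{7}{18} + 40 + 400\right) + 253} = \sqrt{\frac{7927}{18} + 253} = \sqrt{\frac{12481}{18}} = \frac{\sqrt{24962}}{6}$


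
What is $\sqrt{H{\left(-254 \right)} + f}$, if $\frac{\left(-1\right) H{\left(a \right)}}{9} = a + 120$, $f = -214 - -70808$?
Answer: $10 \sqrt{718} \approx 267.96$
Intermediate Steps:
$f = 70594$ ($f = -214 + 70808 = 70594$)
$H{\left(a \right)} = -1080 - 9 a$ ($H{\left(a \right)} = - 9 \left(a + 120\right) = - 9 \left(120 + a\right) = -1080 - 9 a$)
$\sqrt{H{\left(-254 \right)} + f} = \sqrt{\left(-1080 - -2286\right) + 70594} = \sqrt{\left(-1080 + 2286\right) + 70594} = \sqrt{1206 + 70594} = \sqrt{71800} = 10 \sqrt{718}$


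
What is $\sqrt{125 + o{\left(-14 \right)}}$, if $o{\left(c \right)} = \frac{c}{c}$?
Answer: $3 \sqrt{14} \approx 11.225$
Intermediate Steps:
$o{\left(c \right)} = 1$
$\sqrt{125 + o{\left(-14 \right)}} = \sqrt{125 + 1} = \sqrt{126} = 3 \sqrt{14}$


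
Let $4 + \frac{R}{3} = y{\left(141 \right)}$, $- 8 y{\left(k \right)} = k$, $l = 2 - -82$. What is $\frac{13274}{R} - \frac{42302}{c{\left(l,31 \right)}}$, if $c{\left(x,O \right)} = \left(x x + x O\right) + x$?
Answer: $- \frac{58704977}{280952} \approx -208.95$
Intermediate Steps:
$l = 84$ ($l = 2 + 82 = 84$)
$y{\left(k \right)} = - \frac{k}{8}$
$R = - \frac{519}{8}$ ($R = -12 + 3 \left(\left(- \frac{1}{8}\right) 141\right) = -12 + 3 \left(- \frac{141}{8}\right) = -12 - \frac{423}{8} = - \frac{519}{8} \approx -64.875$)
$c{\left(x,O \right)} = x + x^{2} + O x$ ($c{\left(x,O \right)} = \left(x^{2} + O x\right) + x = x + x^{2} + O x$)
$\frac{13274}{R} - \frac{42302}{c{\left(l,31 \right)}} = \frac{13274}{- \frac{519}{8}} - \frac{42302}{84 \left(1 + 31 + 84\right)} = 13274 \left(- \frac{8}{519}\right) - \frac{42302}{84 \cdot 116} = - \frac{106192}{519} - \frac{42302}{9744} = - \frac{106192}{519} - \frac{21151}{4872} = - \frac{58704977}{280952}$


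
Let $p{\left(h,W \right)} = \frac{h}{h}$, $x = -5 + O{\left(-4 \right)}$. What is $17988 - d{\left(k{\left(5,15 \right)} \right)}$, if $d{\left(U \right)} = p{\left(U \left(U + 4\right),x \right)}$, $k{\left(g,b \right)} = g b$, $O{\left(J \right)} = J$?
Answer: $17987$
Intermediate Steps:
$k{\left(g,b \right)} = b g$
$x = -9$ ($x = -5 - 4 = -9$)
$p{\left(h,W \right)} = 1$
$d{\left(U \right)} = 1$
$17988 - d{\left(k{\left(5,15 \right)} \right)} = 17988 - 1 = 17987$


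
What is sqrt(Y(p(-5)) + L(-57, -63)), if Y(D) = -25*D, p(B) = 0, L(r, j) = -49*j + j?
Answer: 12*sqrt(21) ≈ 54.991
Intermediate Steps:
L(r, j) = -48*j
sqrt(Y(p(-5)) + L(-57, -63)) = sqrt(-25*0 - 48*(-63)) = sqrt(0 + 3024) = sqrt(3024) = 12*sqrt(21)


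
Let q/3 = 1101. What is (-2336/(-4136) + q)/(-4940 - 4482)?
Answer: -1707943/4871174 ≈ -0.35062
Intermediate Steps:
q = 3303 (q = 3*1101 = 3303)
(-2336/(-4136) + q)/(-4940 - 4482) = (-2336/(-4136) + 3303)/(-4940 - 4482) = (-2336*(-1/4136) + 3303)/(-9422) = (292/517 + 3303)*(-1/9422) = (1707943/517)*(-1/9422) = -1707943/4871174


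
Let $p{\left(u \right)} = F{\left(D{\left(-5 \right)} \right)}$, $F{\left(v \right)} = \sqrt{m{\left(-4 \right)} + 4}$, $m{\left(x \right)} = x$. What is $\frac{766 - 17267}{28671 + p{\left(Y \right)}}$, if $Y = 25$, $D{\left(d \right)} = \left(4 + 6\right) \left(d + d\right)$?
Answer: $- \frac{16501}{28671} \approx -0.57553$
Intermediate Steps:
$D{\left(d \right)} = 20 d$ ($D{\left(d \right)} = 10 \cdot 2 d = 20 d$)
$F{\left(v \right)} = 0$ ($F{\left(v \right)} = \sqrt{-4 + 4} = \sqrt{0} = 0$)
$p{\left(u \right)} = 0$
$\frac{766 - 17267}{28671 + p{\left(Y \right)}} = \frac{766 - 17267}{28671 + 0} = - \frac{16501}{28671}$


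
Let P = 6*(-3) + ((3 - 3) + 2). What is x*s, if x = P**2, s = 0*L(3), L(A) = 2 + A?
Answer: 0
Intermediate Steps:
P = -16 (P = -18 + (0 + 2) = -18 + 2 = -16)
s = 0 (s = 0*(2 + 3) = 0*5 = 0)
x = 256 (x = (-16)**2 = 256)
x*s = 256*0 = 0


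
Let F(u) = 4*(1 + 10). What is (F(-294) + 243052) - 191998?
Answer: 51098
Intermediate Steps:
F(u) = 44 (F(u) = 4*11 = 44)
(F(-294) + 243052) - 191998 = (44 + 243052) - 191998 = 243096 - 191998 = 51098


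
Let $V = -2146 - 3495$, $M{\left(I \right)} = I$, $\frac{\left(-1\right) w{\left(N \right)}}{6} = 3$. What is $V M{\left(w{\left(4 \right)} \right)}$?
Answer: $101538$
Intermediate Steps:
$w{\left(N \right)} = -18$ ($w{\left(N \right)} = \left(-6\right) 3 = -18$)
$V = -5641$
$V M{\left(w{\left(4 \right)} \right)} = \left(-5641\right) \left(-18\right) = 101538$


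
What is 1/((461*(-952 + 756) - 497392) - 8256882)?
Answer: -1/8844630 ≈ -1.1306e-7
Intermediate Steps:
1/((461*(-952 + 756) - 497392) - 8256882) = 1/((461*(-196) - 497392) - 8256882) = 1/((-90356 - 497392) - 8256882) = 1/(-587748 - 8256882) = 1/(-8844630) = -1/8844630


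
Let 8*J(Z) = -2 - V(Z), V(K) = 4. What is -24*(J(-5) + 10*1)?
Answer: -222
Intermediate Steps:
J(Z) = -3/4 (J(Z) = (-2 - 1*4)/8 = (-2 - 4)/8 = (1/8)*(-6) = -3/4)
-24*(J(-5) + 10*1) = -24*(-3/4 + 10*1) = -24*(-3/4 + 10) = -24*37/4 = -222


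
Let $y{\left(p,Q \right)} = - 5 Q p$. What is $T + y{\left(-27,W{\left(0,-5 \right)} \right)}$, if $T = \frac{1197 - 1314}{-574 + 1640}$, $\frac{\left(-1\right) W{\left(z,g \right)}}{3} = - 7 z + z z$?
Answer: $- \frac{9}{82} \approx -0.10976$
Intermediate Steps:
$W{\left(z,g \right)} = - 3 z^{2} + 21 z$ ($W{\left(z,g \right)} = - 3 \left(- 7 z + z z\right) = - 3 \left(- 7 z + z^{2}\right) = - 3 \left(z^{2} - 7 z\right) = - 3 z^{2} + 21 z$)
$y{\left(p,Q \right)} = - 5 Q p$
$T = - \frac{9}{82}$ ($T = - \frac{117}{1066} = \left(-117\right) \frac{1}{1066} = - \frac{9}{82} \approx -0.10976$)
$T + y{\left(-27,W{\left(0,-5 \right)} \right)} = - \frac{9}{82} - 5 \cdot 3 \cdot 0 \left(7 - 0\right) \left(-27\right) = - \frac{9}{82} - 5 \cdot 3 \cdot 0 \left(7 + 0\right) \left(-27\right) = - \frac{9}{82} - 5 \cdot 3 \cdot 0 \cdot 7 \left(-27\right) = - \frac{9}{82} - 0 \left(-27\right) = - \frac{9}{82} + 0 = - \frac{9}{82}$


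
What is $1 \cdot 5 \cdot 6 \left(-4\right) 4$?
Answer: $-480$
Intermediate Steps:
$1 \cdot 5 \cdot 6 \left(-4\right) 4 = 5 \cdot 6 \left(-4\right) 4 = 30 \left(-4\right) 4 = \left(-120\right) 4 = -480$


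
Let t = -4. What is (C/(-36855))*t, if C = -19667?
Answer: -78668/36855 ≈ -2.1345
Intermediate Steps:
(C/(-36855))*t = -19667/(-36855)*(-4) = -19667*(-1/36855)*(-4) = (19667/36855)*(-4) = -78668/36855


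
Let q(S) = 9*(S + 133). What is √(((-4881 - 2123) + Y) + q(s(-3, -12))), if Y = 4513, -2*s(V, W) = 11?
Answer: I*√5374/2 ≈ 36.654*I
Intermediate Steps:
s(V, W) = -11/2 (s(V, W) = -½*11 = -11/2)
q(S) = 1197 + 9*S (q(S) = 9*(133 + S) = 1197 + 9*S)
√(((-4881 - 2123) + Y) + q(s(-3, -12))) = √(((-4881 - 2123) + 4513) + (1197 + 9*(-11/2))) = √((-7004 + 4513) + (1197 - 99/2)) = √(-2491 + 2295/2) = √(-2687/2) = I*√5374/2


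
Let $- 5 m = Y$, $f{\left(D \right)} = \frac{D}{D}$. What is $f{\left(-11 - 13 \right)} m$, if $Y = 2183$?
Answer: $- \frac{2183}{5} \approx -436.6$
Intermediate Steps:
$f{\left(D \right)} = 1$
$m = - \frac{2183}{5}$ ($m = \left(- \frac{1}{5}\right) 2183 = - \frac{2183}{5} \approx -436.6$)
$f{\left(-11 - 13 \right)} m = 1 \left(- \frac{2183}{5}\right) = - \frac{2183}{5}$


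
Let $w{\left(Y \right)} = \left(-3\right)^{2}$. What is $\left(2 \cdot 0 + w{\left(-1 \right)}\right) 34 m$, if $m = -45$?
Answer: $-13770$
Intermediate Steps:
$w{\left(Y \right)} = 9$
$\left(2 \cdot 0 + w{\left(-1 \right)}\right) 34 m = \left(2 \cdot 0 + 9\right) 34 \left(-45\right) = \left(0 + 9\right) 34 \left(-45\right) = 9 \cdot 34 \left(-45\right) = 306 \left(-45\right) = -13770$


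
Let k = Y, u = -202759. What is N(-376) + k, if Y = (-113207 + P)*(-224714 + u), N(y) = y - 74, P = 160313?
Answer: -20136543588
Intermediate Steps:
N(y) = -74 + y
Y = -20136543138 (Y = (-113207 + 160313)*(-224714 - 202759) = 47106*(-427473) = -20136543138)
k = -20136543138
N(-376) + k = (-74 - 376) - 20136543138 = -450 - 20136543138 = -20136543588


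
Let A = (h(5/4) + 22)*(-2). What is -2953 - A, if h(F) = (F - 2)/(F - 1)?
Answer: -2915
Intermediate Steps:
h(F) = (-2 + F)/(-1 + F)
A = -38 (A = ((-2 + 5/4)/(-1 + 5/4) + 22)*(-2) = (-¾/(¼) + 22)*(-2) = (4*(-¾) + 22)*(-2) = (-3 + 22)*(-2) = 19*(-2) = -38)
-2953 - A = -2953 - 1*(-38) = -2953 + 38 = -2915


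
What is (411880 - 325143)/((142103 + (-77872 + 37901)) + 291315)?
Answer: 86737/393447 ≈ 0.22045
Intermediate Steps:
(411880 - 325143)/((142103 + (-77872 + 37901)) + 291315) = 86737/((142103 - 39971) + 291315) = 86737/(102132 + 291315) = 86737/393447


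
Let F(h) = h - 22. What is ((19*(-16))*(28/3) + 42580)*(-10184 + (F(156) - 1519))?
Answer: -1379348732/3 ≈ -4.5978e+8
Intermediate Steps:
F(h) = -22 + h
((19*(-16))*(28/3) + 42580)*(-10184 + (F(156) - 1519)) = ((19*(-16))*(28/3) + 42580)*(-10184 + ((-22 + 156) - 1519)) = (-8512/3 + 42580)*(-10184 + (134 - 1519)) = (-304*28/3 + 42580)*(-10184 - 1385) = (-8512/3 + 42580)*(-11569) = (119228/3)*(-11569) = -1379348732/3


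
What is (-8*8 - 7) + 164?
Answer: 93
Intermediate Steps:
(-8*8 - 7) + 164 = (-64 - 7) + 164 = -71 + 164 = 93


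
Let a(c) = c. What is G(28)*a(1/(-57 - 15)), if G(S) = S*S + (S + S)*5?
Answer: -133/9 ≈ -14.778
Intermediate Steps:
G(S) = S² + 10*S (G(S) = S² + (2*S)*5 = S² + 10*S)
G(28)*a(1/(-57 - 15)) = (28*(10 + 28))/(-57 - 15) = (28*38)/(-72) = 1064*(-1/72) = -133/9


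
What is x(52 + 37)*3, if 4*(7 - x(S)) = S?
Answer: -183/4 ≈ -45.750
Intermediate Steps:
x(S) = 7 - S/4
x(52 + 37)*3 = (7 - (52 + 37)/4)*3 = (7 - 1/4*89)*3 = (7 - 89/4)*3 = -61/4*3 = -183/4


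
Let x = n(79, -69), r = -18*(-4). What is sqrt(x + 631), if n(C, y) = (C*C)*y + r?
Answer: 7*I*sqrt(8774) ≈ 655.69*I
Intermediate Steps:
r = 72
n(C, y) = 72 + y*C**2 (n(C, y) = (C*C)*y + 72 = C**2*y + 72 = y*C**2 + 72 = 72 + y*C**2)
x = -430557 (x = 72 - 69*79**2 = 72 - 69*6241 = 72 - 430629 = -430557)
sqrt(x + 631) = sqrt(-430557 + 631) = sqrt(-429926) = 7*I*sqrt(8774)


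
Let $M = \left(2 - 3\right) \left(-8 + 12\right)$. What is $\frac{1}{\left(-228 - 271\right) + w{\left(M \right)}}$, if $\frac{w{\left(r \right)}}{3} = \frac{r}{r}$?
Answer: $- \frac{1}{496} \approx -0.0020161$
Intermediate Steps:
$M = -4$ ($M = \left(-1\right) 4 = -4$)
$w{\left(r \right)} = 3$ ($w{\left(r \right)} = 3 \frac{r}{r} = 3 \cdot 1 = 3$)
$\frac{1}{\left(-228 - 271\right) + w{\left(M \right)}} = \frac{1}{\left(-228 - 271\right) + 3} = \frac{1}{-499 + 3} = \frac{1}{-496} = - \frac{1}{496}$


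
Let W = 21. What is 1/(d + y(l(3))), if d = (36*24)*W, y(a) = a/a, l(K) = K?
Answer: 1/18145 ≈ 5.5112e-5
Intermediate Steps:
y(a) = 1
d = 18144 (d = (36*24)*21 = 864*21 = 18144)
1/(d + y(l(3))) = 1/(18144 + 1) = 1/18145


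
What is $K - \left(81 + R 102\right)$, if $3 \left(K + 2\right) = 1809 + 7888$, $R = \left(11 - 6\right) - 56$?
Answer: $\frac{25054}{3} \approx 8351.3$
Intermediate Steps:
$R = -51$ ($R = \left(11 - 6\right) - 56 = 5 - 56 = -51$)
$K = \frac{9691}{3}$ ($K = -2 + \frac{1809 + 7888}{3} = -2 + \frac{1}{3} \cdot 9697 = -2 + \frac{9697}{3} = \frac{9691}{3} \approx 3230.3$)
$K - \left(81 + R 102\right) = \frac{9691}{3} - \left(81 - 5202\right) = \frac{9691}{3} - -5121 = \frac{9691}{3} + 5121 = \frac{25054}{3}$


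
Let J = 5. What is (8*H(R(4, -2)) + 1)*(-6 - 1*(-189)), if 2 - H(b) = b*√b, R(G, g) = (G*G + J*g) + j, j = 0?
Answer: 3111 - 8784*√6 ≈ -18405.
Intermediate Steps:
R(G, g) = G² + 5*g (R(G, g) = (G*G + 5*g) + 0 = (G² + 5*g) + 0 = G² + 5*g)
H(b) = 2 - b^(3/2) (H(b) = 2 - b*√b = 2 - b^(3/2))
(8*H(R(4, -2)) + 1)*(-6 - 1*(-189)) = (8*(2 - (4² + 5*(-2))^(3/2)) + 1)*(-6 - 1*(-189)) = (8*(2 - (16 - 10)^(3/2)) + 1)*(-6 + 189) = (8*(2 - 6^(3/2)) + 1)*183 = (8*(2 - 6*√6) + 1)*183 = ((16 - 48*√6) + 1)*183 = (17 - 48*√6)*183 = 3111 - 8784*√6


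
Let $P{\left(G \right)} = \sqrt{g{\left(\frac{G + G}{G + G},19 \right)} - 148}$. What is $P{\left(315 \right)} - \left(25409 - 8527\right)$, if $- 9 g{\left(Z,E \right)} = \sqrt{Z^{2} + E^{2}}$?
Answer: $-16882 + \frac{i \sqrt{1332 + \sqrt{362}}}{3} \approx -16882.0 + 12.252 i$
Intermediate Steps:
$g{\left(Z,E \right)} = - \frac{\sqrt{E^{2} + Z^{2}}}{9}$ ($g{\left(Z,E \right)} = - \frac{\sqrt{Z^{2} + E^{2}}}{9} = - \frac{\sqrt{E^{2} + Z^{2}}}{9}$)
$P{\left(G \right)} = \sqrt{-148 - \frac{\sqrt{362}}{9}}$ ($P{\left(G \right)} = \sqrt{- \frac{\sqrt{19^{2} + \left(\frac{G + G}{G + G}\right)^{2}}}{9} - 148} = \sqrt{- \frac{\sqrt{361 + \left(\frac{2 G}{2 G}\right)^{2}}}{9} - 148} = \sqrt{- \frac{\sqrt{361 + \left(2 G \frac{1}{2 G}\right)^{2}}}{9} - 148} = \sqrt{- \frac{\sqrt{361 + 1^{2}}}{9} - 148} = \sqrt{- \frac{\sqrt{361 + 1}}{9} - 148} = \sqrt{- \frac{\sqrt{362}}{9} - 148} = \sqrt{-148 - \frac{\sqrt{362}}{9}}$)
$P{\left(315 \right)} - \left(25409 - 8527\right) = \frac{\sqrt{-1332 - \sqrt{362}}}{3} - \left(25409 - 8527\right) = \frac{\sqrt{-1332 - \sqrt{362}}}{3} - 16882 = -16882 + \frac{\sqrt{-1332 - \sqrt{362}}}{3}$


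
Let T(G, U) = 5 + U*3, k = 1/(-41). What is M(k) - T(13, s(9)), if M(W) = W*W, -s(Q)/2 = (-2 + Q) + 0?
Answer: 62198/1681 ≈ 37.001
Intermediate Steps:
s(Q) = 4 - 2*Q (s(Q) = -2*((-2 + Q) + 0) = -2*(-2 + Q) = 4 - 2*Q)
k = -1/41 ≈ -0.024390
T(G, U) = 5 + 3*U
M(W) = W**2
M(k) - T(13, s(9)) = (-1/41)**2 - (5 + 3*(4 - 2*9)) = 1/1681 - (5 + 3*(4 - 18)) = 1/1681 - (5 + 3*(-14)) = 1/1681 - (5 - 42) = 1/1681 - 1*(-37) = 1/1681 + 37 = 62198/1681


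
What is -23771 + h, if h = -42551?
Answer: -66322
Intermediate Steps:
-23771 + h = -23771 - 42551 = -66322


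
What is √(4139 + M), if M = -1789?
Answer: 5*√94 ≈ 48.477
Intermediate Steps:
√(4139 + M) = √(4139 - 1789) = √2350 = 5*√94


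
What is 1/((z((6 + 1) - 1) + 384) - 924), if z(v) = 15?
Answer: -1/525 ≈ -0.0019048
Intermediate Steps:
1/((z((6 + 1) - 1) + 384) - 924) = 1/((15 + 384) - 924) = 1/(399 - 924) = 1/(-525) = -1/525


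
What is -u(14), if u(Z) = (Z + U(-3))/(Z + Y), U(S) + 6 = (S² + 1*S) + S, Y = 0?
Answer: -11/14 ≈ -0.78571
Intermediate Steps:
U(S) = -6 + S² + 2*S (U(S) = -6 + ((S² + 1*S) + S) = -6 + ((S² + S) + S) = -6 + ((S + S²) + S) = -6 + (S² + 2*S) = -6 + S² + 2*S)
u(Z) = (-3 + Z)/Z (u(Z) = (Z + (-6 + (-3)² + 2*(-3)))/(Z + 0) = (Z + (-6 + 9 - 6))/Z = (Z - 3)/Z = (-3 + Z)/Z)
-u(14) = -(-3 + 14)/14 = -11/14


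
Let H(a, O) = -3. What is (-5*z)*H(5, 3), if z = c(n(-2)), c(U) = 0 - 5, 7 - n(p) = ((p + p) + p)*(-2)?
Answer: -75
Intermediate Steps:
n(p) = 7 + 6*p (n(p) = 7 - ((p + p) + p)*(-2) = 7 - (2*p + p)*(-2) = 7 - 3*p*(-2) = 7 - (-6)*p = 7 + 6*p)
c(U) = -5
z = -5
(-5*z)*H(5, 3) = -5*(-5)*(-3) = 25*(-3) = -75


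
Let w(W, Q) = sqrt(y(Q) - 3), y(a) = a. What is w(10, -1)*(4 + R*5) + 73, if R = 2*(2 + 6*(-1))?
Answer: 73 - 72*I ≈ 73.0 - 72.0*I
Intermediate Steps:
R = -8 (R = 2*(2 - 6) = 2*(-4) = -8)
w(W, Q) = sqrt(-3 + Q) (w(W, Q) = sqrt(Q - 3) = sqrt(-3 + Q))
w(10, -1)*(4 + R*5) + 73 = sqrt(-3 - 1)*(4 - 8*5) + 73 = sqrt(-4)*(4 - 40) + 73 = (2*I)*(-36) + 73 = -72*I + 73 = 73 - 72*I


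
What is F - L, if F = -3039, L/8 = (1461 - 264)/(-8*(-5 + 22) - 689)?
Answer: -832533/275 ≈ -3027.4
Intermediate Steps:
L = -3192/275 (L = 8*((1461 - 264)/(-8*(-5 + 22) - 689)) = 8*(1197/(-8*17 - 689)) = 8*(1197/(-136 - 689)) = 8*(1197/(-825)) = 8*(1197*(-1/825)) = 8*(-399/275) = -3192/275 ≈ -11.607)
F - L = -3039 - 1*(-3192/275) = -3039 + 3192/275 = -832533/275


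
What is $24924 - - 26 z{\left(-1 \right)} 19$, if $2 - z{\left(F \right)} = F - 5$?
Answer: $28876$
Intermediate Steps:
$z{\left(F \right)} = 7 - F$ ($z{\left(F \right)} = 2 - \left(F - 5\right) = 2 - \left(-5 + F\right) = 7 - F$)
$24924 - - 26 z{\left(-1 \right)} 19 = 24924 - - 26 \left(7 - -1\right) 19 = 24924 - - 26 \left(7 + 1\right) 19 = 24924 - \left(-26\right) 8 \cdot 19 = 24924 - \left(-208\right) 19 = 24924 - -3952 = 24924 + 3952 = 28876$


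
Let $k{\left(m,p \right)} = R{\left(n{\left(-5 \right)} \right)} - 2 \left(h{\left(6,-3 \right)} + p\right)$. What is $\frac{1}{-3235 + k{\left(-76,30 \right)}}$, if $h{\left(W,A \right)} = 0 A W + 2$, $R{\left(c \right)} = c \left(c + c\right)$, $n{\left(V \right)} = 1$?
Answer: $- \frac{1}{3297} \approx -0.00030331$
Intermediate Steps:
$R{\left(c \right)} = 2 c^{2}$ ($R{\left(c \right)} = c 2 c = 2 c^{2}$)
$h{\left(W,A \right)} = 2$ ($h{\left(W,A \right)} = 0 W + 2 = 0 + 2 = 2$)
$k{\left(m,p \right)} = -2 - 2 p$ ($k{\left(m,p \right)} = 2 \cdot 1^{2} - 2 \left(2 + p\right) = 2 \cdot 1 - \left(4 + 2 p\right) = 2 - \left(4 + 2 p\right) = -2 - 2 p$)
$\frac{1}{-3235 + k{\left(-76,30 \right)}} = \frac{1}{-3235 - 62} = \frac{1}{-3297} = - \frac{1}{3297}$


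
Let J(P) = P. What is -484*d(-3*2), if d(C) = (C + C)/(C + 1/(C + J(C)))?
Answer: -69696/73 ≈ -954.74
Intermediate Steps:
d(C) = 2*C/(C + 1/(2*C)) (d(C) = (C + C)/(C + 1/(C + C)) = (2*C)/(C + 1/(2*C)) = 2*C/(C + 1/(2*C)))
-484*d(-3*2) = -1936*(-3*2)²/(1 + 2*(-3*2)²) = -1936*(-6)²/(1 + 2*(-6)²) = -1936*36/(1 + 2*36) = -1936*36/(1 + 72) = -1936*36/73 = -484*144/73 = -69696/73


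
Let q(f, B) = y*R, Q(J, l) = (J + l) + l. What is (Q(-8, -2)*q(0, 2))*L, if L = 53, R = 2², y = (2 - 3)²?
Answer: -2544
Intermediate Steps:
y = 1 (y = (-1)² = 1)
R = 4
Q(J, l) = J + 2*l
q(f, B) = 4 (q(f, B) = 1*4 = 4)
(Q(-8, -2)*q(0, 2))*L = ((-8 + 2*(-2))*4)*53 = ((-8 - 4)*4)*53 = -12*4*53 = -48*53 = -2544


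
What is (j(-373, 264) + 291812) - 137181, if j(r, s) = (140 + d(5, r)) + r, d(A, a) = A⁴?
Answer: 155023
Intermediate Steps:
j(r, s) = 765 + r (j(r, s) = (140 + 5⁴) + r = (140 + 625) + r = 765 + r)
(j(-373, 264) + 291812) - 137181 = ((765 - 373) + 291812) - 137181 = (392 + 291812) - 137181 = 292204 - 137181 = 155023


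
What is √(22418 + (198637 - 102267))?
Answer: 2*√29697 ≈ 344.66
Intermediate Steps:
√(22418 + (198637 - 102267)) = √(22418 + 96370) = √118788 = 2*√29697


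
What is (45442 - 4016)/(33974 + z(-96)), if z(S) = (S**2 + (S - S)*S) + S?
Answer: 20713/21547 ≈ 0.96129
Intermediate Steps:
z(S) = S + S**2 (z(S) = (S**2 + 0*S) + S = (S**2 + 0) + S = S**2 + S = S + S**2)
(45442 - 4016)/(33974 + z(-96)) = (45442 - 4016)/(33974 - 96*(1 - 96)) = 41426/(33974 - 96*(-95)) = 41426/(33974 + 9120) = 41426/43094 = 41426*(1/43094) = 20713/21547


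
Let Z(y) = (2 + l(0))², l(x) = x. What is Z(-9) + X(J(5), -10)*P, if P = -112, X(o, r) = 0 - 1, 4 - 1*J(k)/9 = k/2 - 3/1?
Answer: 116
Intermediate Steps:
J(k) = 63 - 9*k/2 (J(k) = 36 - 9*(k/2 - 3/1) = 36 - 9*(k*(½) - 3*1) = 36 - 9*(k/2 - 3) = 36 - 9*(-3 + k/2) = 36 + (27 - 9*k/2) = 63 - 9*k/2)
X(o, r) = -1
Z(y) = 4 (Z(y) = (2 + 0)² = 2² = 4)
Z(-9) + X(J(5), -10)*P = 4 - 1*(-112) = 4 + 112 = 116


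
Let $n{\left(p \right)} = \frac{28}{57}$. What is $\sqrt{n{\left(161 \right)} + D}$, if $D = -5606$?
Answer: $\frac{i \sqrt{18212298}}{57} \approx 74.87 i$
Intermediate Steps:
$n{\left(p \right)} = \frac{28}{57}$ ($n{\left(p \right)} = 28 \cdot \frac{1}{57} = \frac{28}{57}$)
$\sqrt{n{\left(161 \right)} + D} = \sqrt{\frac{28}{57} - 5606} = \sqrt{- \frac{319514}{57}} = \frac{i \sqrt{18212298}}{57}$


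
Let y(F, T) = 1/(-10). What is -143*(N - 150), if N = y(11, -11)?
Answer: 214643/10 ≈ 21464.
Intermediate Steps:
y(F, T) = -1/10
N = -1/10 ≈ -0.10000
-143*(N - 150) = -143*(-1/10 - 150) = -143*(-1501/10) = 214643/10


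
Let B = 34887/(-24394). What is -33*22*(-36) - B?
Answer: 637596471/24394 ≈ 26137.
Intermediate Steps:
B = -34887/24394 (B = 34887*(-1/24394) = -34887/24394 ≈ -1.4301)
-33*22*(-36) - B = -33*22*(-36) - 1*(-34887/24394) = -726*(-36) + 34887/24394 = 26136 + 34887/24394 = 637596471/24394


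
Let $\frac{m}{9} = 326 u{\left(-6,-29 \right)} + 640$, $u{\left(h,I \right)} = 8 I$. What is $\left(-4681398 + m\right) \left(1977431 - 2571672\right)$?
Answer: $3182948518566$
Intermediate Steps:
$m = -674928$ ($m = 9 \left(326 \cdot 8 \left(-29\right) + 640\right) = 9 \left(326 \left(-232\right) + 640\right) = 9 \left(-75632 + 640\right) = 9 \left(-74992\right) = -674928$)
$\left(-4681398 + m\right) \left(1977431 - 2571672\right) = \left(-4681398 - 674928\right) \left(1977431 - 2571672\right) = \left(-5356326\right) \left(-594241\right) = 3182948518566$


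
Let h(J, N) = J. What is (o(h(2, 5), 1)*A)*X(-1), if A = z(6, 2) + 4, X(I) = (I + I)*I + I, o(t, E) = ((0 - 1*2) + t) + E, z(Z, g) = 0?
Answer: 4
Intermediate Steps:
o(t, E) = -2 + E + t (o(t, E) = ((0 - 2) + t) + E = (-2 + t) + E = -2 + E + t)
X(I) = I + 2*I² (X(I) = (2*I)*I + I = 2*I² + I = I + 2*I²)
A = 4 (A = 0 + 4 = 4)
(o(h(2, 5), 1)*A)*X(-1) = ((-2 + 1 + 2)*4)*(-(1 + 2*(-1))) = (1*4)*(-(1 - 2)) = 4*(-1*(-1)) = 4*1 = 4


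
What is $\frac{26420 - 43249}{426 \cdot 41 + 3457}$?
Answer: $- \frac{16829}{20923} \approx -0.80433$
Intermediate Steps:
$\frac{26420 - 43249}{426 \cdot 41 + 3457} = - \frac{16829}{17466 + 3457} = - \frac{16829}{20923}$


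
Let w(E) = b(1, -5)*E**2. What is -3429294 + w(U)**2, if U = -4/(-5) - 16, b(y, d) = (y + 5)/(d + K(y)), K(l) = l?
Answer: -2068243854/625 ≈ -3.3092e+6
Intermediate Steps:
b(y, d) = (5 + y)/(d + y) (b(y, d) = (y + 5)/(d + y) = (5 + y)/(d + y))
U = -76/5 (U = -4*(-1/5) - 16 = 4/5 - 16 = -76/5 ≈ -15.200)
w(E) = -3*E**2/2 (w(E) = ((5 + 1)/(-5 + 1))*E**2 = (6/(-4))*E**2 = (-1/4*6)*E**2 = -3*E**2/2)
-3429294 + w(U)**2 = -3429294 + (-3*(-76/5)**2/2)**2 = -3429294 + (-3/2*5776/25)**2 = -3429294 + (-8664/25)**2 = -3429294 + 75064896/625 = -2068243854/625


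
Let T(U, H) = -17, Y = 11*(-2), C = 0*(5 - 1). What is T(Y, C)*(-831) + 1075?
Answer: 15202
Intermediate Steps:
C = 0 (C = 0*4 = 0)
Y = -22
T(Y, C)*(-831) + 1075 = -17*(-831) + 1075 = 14127 + 1075 = 15202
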